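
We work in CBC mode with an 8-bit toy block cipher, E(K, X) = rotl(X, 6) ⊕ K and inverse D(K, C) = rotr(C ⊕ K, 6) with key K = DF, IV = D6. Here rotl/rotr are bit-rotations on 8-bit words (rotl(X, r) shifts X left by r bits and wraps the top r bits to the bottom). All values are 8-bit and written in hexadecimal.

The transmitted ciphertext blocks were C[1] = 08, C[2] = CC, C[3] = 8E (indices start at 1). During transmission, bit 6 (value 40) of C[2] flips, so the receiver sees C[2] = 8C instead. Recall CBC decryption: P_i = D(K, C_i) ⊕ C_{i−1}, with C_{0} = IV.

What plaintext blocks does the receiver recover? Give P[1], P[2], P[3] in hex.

Only C[2] changed, to 8C. In CBC, a change in C_i garbles P_i and flips the same bit in P_{i+1}. Decrypting the received ciphertext:
P[1]: D(K, 08) = 5F; 5F ⊕ D6 = 89.
P[2]: D(K, 8C) = 4D; 4D ⊕ 08 = 45.
P[3]: D(K, 8E) = 45; 45 ⊕ 8C = C9.
Blocks that differ from the original plaintext: P[2], P[3].

P[1] = 89, P[2] = 45, P[3] = C9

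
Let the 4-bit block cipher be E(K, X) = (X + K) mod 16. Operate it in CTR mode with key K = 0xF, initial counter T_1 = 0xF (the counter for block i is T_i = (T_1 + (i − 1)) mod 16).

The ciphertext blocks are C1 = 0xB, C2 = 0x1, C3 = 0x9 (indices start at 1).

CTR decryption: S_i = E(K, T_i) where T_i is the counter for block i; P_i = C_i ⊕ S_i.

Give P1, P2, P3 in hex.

P1: T = 0xF, S = E(K, T) = 0xE; 0xB ⊕ 0xE = 0x5.
P2: T = 0x0, S = E(K, T) = 0xF; 0x1 ⊕ 0xF = 0xE.
P3: T = 0x1, S = E(K, T) = 0x0; 0x9 ⊕ 0x0 = 0x9.

P1 = 0x5, P2 = 0xE, P3 = 0x9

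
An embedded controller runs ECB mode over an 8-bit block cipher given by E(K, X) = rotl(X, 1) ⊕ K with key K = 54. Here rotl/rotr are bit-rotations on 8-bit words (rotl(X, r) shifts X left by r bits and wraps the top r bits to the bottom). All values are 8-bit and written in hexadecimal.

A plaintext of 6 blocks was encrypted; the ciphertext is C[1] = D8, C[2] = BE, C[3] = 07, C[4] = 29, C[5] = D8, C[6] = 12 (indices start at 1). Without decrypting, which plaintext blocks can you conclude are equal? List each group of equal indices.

ECB encrypts each block independently with the same key, so equal ciphertext blocks imply equal plaintext blocks.
C[1] = C[5] = D8, so P[1] = P[5].

P[1] = P[5]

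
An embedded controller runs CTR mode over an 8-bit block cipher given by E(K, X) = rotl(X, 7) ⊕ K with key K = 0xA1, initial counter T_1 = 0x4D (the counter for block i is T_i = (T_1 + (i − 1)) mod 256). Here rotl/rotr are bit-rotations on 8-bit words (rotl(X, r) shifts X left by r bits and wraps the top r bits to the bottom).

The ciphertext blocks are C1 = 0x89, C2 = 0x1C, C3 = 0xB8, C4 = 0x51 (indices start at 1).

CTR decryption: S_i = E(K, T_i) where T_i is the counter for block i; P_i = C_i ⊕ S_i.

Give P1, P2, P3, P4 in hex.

P1: T = 0x4D, S = E(K, T) = 0x07; 0x89 ⊕ 0x07 = 0x8E.
P2: T = 0x4E, S = E(K, T) = 0x86; 0x1C ⊕ 0x86 = 0x9A.
P3: T = 0x4F, S = E(K, T) = 0x06; 0xB8 ⊕ 0x06 = 0xBE.
P4: T = 0x50, S = E(K, T) = 0x89; 0x51 ⊕ 0x89 = 0xD8.

P1 = 0x8E, P2 = 0x9A, P3 = 0xBE, P4 = 0xD8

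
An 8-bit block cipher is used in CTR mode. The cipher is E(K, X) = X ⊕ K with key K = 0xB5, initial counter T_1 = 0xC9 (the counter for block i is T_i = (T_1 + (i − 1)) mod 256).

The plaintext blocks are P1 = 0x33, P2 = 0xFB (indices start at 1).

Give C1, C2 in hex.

CTR encryption: S_i = E(K, T_i) where T_i is the counter for block i; C_i = P_i ⊕ S_i.
C1: T = 0xC9, S = E(K, T) = 0x7C; 0x33 ⊕ 0x7C = 0x4F.
C2: T = 0xCA, S = E(K, T) = 0x7F; 0xFB ⊕ 0x7F = 0x84.

C1 = 0x4F, C2 = 0x84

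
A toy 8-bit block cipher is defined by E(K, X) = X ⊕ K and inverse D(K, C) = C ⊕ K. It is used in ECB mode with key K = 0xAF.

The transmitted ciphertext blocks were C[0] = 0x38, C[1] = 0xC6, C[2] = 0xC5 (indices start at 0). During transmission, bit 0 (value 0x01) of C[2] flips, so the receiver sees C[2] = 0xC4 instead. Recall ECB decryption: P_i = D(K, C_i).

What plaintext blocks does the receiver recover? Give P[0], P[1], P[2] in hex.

P[0] = 0x97, P[1] = 0x69, P[2] = 0x6B

Only C[2] changed, to 0xC4. In ECB, a change in C_i affects only P_i. Decrypting the received ciphertext:
P[0]: D(K, 0x38) = 0x97.
P[1]: D(K, 0xC6) = 0x69.
P[2]: D(K, 0xC4) = 0x6B.
Blocks that differ from the original plaintext: P[2].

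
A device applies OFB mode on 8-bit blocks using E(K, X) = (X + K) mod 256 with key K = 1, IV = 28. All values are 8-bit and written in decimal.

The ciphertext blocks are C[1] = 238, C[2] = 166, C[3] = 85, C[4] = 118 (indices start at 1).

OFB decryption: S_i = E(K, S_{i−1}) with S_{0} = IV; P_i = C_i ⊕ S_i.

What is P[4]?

P[1]: S = E(K, 28) = 29; 238 ⊕ 29 = 243.
P[2]: S = E(K, 29) = 30; 166 ⊕ 30 = 184.
P[3]: S = E(K, 30) = 31; 85 ⊕ 31 = 74.
P[4]: S = E(K, 31) = 32; 118 ⊕ 32 = 86.

P[4] = 86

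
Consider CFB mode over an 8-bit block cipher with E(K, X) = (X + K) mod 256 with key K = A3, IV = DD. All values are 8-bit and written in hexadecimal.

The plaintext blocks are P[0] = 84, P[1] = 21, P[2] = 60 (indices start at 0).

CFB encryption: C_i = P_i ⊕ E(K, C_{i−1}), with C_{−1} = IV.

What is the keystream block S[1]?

A7

C[0]: E(K, DD) = 80; 84 ⊕ 80 = 04.
C[1]: E(K, 04) = A7; 21 ⊕ A7 = 86.
So S[1] = A7.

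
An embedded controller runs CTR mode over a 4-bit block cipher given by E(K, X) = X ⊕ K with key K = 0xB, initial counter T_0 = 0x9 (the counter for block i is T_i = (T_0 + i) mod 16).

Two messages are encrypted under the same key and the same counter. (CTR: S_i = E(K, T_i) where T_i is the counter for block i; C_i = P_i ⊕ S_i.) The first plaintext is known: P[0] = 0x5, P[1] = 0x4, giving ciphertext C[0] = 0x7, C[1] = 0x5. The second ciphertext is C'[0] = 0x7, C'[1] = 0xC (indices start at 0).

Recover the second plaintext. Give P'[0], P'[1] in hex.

P'[0] = 0x5, P'[1] = 0xD

In CTR with a reused counter, both messages share the same keystream S_i, so C_i ⊕ C'_i = P_i ⊕ P'_i and thus P'_i = P_i ⊕ C_i ⊕ C'_i.
P'[0]: 0x5 ⊕ 0x7 ⊕ 0x7 = 0x5.
P'[1]: 0x4 ⊕ 0x5 ⊕ 0xC = 0xD.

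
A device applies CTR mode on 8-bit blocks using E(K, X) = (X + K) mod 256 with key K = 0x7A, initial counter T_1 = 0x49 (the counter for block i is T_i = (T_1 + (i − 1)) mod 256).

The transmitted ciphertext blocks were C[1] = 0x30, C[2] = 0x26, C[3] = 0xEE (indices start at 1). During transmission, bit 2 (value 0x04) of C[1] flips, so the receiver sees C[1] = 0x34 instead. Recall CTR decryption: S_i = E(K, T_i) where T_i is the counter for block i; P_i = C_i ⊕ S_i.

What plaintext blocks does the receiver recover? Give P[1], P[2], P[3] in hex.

Only C[1] changed, to 0x34. In CTR, a change in C_i flips the same bit in P_i only; the keystream is unaffected. Decrypting the received ciphertext:
P[1]: T = 0x49, S = E(K, T) = 0xC3; 0x34 ⊕ 0xC3 = 0xF7.
P[2]: T = 0x4A, S = E(K, T) = 0xC4; 0x26 ⊕ 0xC4 = 0xE2.
P[3]: T = 0x4B, S = E(K, T) = 0xC5; 0xEE ⊕ 0xC5 = 0x2B.
Blocks that differ from the original plaintext: P[1].

P[1] = 0xF7, P[2] = 0xE2, P[3] = 0x2B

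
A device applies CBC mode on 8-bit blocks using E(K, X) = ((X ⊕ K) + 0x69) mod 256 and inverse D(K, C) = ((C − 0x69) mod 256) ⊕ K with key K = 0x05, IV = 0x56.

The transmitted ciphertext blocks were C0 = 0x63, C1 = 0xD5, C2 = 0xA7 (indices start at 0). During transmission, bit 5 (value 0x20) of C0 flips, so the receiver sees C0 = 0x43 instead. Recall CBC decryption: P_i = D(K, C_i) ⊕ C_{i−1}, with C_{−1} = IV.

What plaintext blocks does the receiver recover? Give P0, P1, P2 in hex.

P0 = 0x89, P1 = 0x2A, P2 = 0xEE

Only C0 changed, to 0x43. In CBC, a change in C_i garbles P_i and flips the same bit in P_{i+1}. Decrypting the received ciphertext:
P0: D(K, 0x43) = 0xDF; 0xDF ⊕ 0x56 = 0x89.
P1: D(K, 0xD5) = 0x69; 0x69 ⊕ 0x43 = 0x2A.
P2: D(K, 0xA7) = 0x3B; 0x3B ⊕ 0xD5 = 0xEE.
Blocks that differ from the original plaintext: P0, P1.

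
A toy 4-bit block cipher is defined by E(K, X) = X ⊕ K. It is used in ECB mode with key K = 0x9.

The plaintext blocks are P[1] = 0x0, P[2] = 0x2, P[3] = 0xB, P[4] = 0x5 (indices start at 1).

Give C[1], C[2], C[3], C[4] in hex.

C[1] = 0x9, C[2] = 0xB, C[3] = 0x2, C[4] = 0xC

ECB encryption: C_i = E(K, P_i).
C[1]: E(K, 0x0) = 0x9.
C[2]: E(K, 0x2) = 0xB.
C[3]: E(K, 0xB) = 0x2.
C[4]: E(K, 0x5) = 0xC.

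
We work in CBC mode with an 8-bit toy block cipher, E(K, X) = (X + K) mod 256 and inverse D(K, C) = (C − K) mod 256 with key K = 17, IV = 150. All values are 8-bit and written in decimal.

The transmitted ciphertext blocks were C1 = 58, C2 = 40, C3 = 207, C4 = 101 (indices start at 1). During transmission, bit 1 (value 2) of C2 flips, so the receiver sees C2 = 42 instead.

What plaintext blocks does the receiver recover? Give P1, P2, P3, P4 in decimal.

CBC decryption: P_i = D(K, C_i) ⊕ C_{i−1}, with C_{0} = IV.
Only C2 changed, to 42. In CBC, a change in C_i garbles P_i and flips the same bit in P_{i+1}. Decrypting the received ciphertext:
P1: D(K, 58) = 41; 41 ⊕ 150 = 191.
P2: D(K, 42) = 25; 25 ⊕ 58 = 35.
P3: D(K, 207) = 190; 190 ⊕ 42 = 148.
P4: D(K, 101) = 84; 84 ⊕ 207 = 155.
Blocks that differ from the original plaintext: P2, P3.

P1 = 191, P2 = 35, P3 = 148, P4 = 155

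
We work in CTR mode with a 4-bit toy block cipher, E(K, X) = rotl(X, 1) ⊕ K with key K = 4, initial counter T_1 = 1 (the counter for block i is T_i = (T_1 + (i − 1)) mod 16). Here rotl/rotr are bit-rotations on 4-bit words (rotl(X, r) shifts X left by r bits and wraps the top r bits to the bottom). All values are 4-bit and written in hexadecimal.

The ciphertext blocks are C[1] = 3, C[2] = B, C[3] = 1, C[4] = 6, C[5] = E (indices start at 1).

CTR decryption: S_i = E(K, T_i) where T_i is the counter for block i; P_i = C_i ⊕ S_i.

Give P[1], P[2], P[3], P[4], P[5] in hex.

P[1]: T = 1, S = E(K, T) = 6; 3 ⊕ 6 = 5.
P[2]: T = 2, S = E(K, T) = 0; B ⊕ 0 = B.
P[3]: T = 3, S = E(K, T) = 2; 1 ⊕ 2 = 3.
P[4]: T = 4, S = E(K, T) = C; 6 ⊕ C = A.
P[5]: T = 5, S = E(K, T) = E; E ⊕ E = 0.

P[1] = 5, P[2] = B, P[3] = 3, P[4] = A, P[5] = 0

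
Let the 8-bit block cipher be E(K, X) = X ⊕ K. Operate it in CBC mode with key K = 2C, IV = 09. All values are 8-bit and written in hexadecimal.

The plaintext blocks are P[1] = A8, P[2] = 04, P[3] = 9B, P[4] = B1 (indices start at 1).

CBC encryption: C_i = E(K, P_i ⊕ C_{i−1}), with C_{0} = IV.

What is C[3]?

C[1]: P[1] ⊕ 09 = A1; E(K, A1) = 8D.
C[2]: P[2] ⊕ 8D = 89; E(K, 89) = A5.
C[3]: P[3] ⊕ A5 = 3E; E(K, 3E) = 12.

C[3] = 12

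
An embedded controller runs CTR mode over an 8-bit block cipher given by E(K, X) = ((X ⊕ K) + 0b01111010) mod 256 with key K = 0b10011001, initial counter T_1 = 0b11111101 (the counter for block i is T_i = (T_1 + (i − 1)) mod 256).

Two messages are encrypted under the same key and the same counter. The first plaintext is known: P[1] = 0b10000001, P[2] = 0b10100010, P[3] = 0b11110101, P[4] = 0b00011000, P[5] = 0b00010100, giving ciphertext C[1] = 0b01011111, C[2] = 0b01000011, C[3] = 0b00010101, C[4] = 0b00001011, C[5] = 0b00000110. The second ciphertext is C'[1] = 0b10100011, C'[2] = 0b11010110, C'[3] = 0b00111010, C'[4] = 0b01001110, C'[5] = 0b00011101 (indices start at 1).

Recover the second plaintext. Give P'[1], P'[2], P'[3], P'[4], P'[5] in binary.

In CTR with a reused counter, both messages share the same keystream S_i, so C_i ⊕ C'_i = P_i ⊕ P'_i and thus P'_i = P_i ⊕ C_i ⊕ C'_i.
P'[1]: 0b10000001 ⊕ 0b01011111 ⊕ 0b10100011 = 0b01111101.
P'[2]: 0b10100010 ⊕ 0b01000011 ⊕ 0b11010110 = 0b00110111.
P'[3]: 0b11110101 ⊕ 0b00010101 ⊕ 0b00111010 = 0b11011010.
P'[4]: 0b00011000 ⊕ 0b00001011 ⊕ 0b01001110 = 0b01011101.
P'[5]: 0b00010100 ⊕ 0b00000110 ⊕ 0b00011101 = 0b00001111.

P'[1] = 0b01111101, P'[2] = 0b00110111, P'[3] = 0b11011010, P'[4] = 0b01011101, P'[5] = 0b00001111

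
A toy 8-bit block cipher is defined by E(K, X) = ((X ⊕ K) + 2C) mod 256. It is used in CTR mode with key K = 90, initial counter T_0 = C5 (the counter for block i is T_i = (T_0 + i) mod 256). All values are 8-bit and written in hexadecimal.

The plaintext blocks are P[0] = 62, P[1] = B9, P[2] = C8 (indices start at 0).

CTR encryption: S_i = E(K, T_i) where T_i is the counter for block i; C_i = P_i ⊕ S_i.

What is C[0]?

C[0]: T = C5, S = E(K, T) = 81; 62 ⊕ 81 = E3.

C[0] = E3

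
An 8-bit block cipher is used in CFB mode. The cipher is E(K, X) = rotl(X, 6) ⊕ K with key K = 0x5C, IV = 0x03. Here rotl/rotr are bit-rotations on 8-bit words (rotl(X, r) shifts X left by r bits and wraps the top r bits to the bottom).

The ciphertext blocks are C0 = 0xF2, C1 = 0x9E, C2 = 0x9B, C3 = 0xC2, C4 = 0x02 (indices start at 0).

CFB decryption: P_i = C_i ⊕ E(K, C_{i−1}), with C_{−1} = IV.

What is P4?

P4 = 0xEE

P4: E(K, 0xC2) = 0xEC; 0x02 ⊕ 0xEC = 0xEE.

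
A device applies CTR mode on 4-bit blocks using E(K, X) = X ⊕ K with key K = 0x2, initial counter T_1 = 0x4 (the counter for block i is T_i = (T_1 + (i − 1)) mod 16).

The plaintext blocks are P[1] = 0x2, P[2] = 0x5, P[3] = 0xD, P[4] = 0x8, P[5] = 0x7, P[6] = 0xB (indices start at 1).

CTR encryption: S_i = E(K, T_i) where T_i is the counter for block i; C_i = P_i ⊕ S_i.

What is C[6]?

C[1]: T = 0x4, S = E(K, T) = 0x6; 0x2 ⊕ 0x6 = 0x4.
C[2]: T = 0x5, S = E(K, T) = 0x7; 0x5 ⊕ 0x7 = 0x2.
C[3]: T = 0x6, S = E(K, T) = 0x4; 0xD ⊕ 0x4 = 0x9.
C[4]: T = 0x7, S = E(K, T) = 0x5; 0x8 ⊕ 0x5 = 0xD.
C[5]: T = 0x8, S = E(K, T) = 0xA; 0x7 ⊕ 0xA = 0xD.
C[6]: T = 0x9, S = E(K, T) = 0xB; 0xB ⊕ 0xB = 0x0.

C[6] = 0x0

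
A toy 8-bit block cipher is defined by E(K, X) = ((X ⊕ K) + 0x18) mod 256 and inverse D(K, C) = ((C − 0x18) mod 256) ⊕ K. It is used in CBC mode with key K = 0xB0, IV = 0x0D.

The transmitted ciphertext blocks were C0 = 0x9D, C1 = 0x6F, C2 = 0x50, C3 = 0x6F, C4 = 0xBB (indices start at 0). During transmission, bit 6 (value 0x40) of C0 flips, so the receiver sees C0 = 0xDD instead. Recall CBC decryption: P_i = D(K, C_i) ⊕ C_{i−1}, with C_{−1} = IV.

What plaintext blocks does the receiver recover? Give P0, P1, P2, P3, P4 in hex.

Only C0 changed, to 0xDD. In CBC, a change in C_i garbles P_i and flips the same bit in P_{i+1}. Decrypting the received ciphertext:
P0: D(K, 0xDD) = 0x75; 0x75 ⊕ 0x0D = 0x78.
P1: D(K, 0x6F) = 0xE7; 0xE7 ⊕ 0xDD = 0x3A.
P2: D(K, 0x50) = 0x88; 0x88 ⊕ 0x6F = 0xE7.
P3: D(K, 0x6F) = 0xE7; 0xE7 ⊕ 0x50 = 0xB7.
P4: D(K, 0xBB) = 0x13; 0x13 ⊕ 0x6F = 0x7C.
Blocks that differ from the original plaintext: P0, P1.

P0 = 0x78, P1 = 0x3A, P2 = 0xE7, P3 = 0xB7, P4 = 0x7C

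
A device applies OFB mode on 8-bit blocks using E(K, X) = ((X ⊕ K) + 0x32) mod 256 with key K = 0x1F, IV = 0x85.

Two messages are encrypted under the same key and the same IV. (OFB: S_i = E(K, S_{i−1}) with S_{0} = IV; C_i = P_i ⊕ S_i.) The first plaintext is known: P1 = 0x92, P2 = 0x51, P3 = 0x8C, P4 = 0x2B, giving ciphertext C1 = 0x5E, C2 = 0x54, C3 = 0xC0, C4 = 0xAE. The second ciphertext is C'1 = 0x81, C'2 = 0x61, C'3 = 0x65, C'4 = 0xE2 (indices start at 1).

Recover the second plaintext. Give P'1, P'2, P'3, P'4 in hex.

P'1 = 0x4D, P'2 = 0x64, P'3 = 0x29, P'4 = 0x67

In OFB with a reused IV, both messages share the same keystream S_i, so C_i ⊕ C'_i = P_i ⊕ P'_i and thus P'_i = P_i ⊕ C_i ⊕ C'_i.
P'1: 0x92 ⊕ 0x5E ⊕ 0x81 = 0x4D.
P'2: 0x51 ⊕ 0x54 ⊕ 0x61 = 0x64.
P'3: 0x8C ⊕ 0xC0 ⊕ 0x65 = 0x29.
P'4: 0x2B ⊕ 0xAE ⊕ 0xE2 = 0x67.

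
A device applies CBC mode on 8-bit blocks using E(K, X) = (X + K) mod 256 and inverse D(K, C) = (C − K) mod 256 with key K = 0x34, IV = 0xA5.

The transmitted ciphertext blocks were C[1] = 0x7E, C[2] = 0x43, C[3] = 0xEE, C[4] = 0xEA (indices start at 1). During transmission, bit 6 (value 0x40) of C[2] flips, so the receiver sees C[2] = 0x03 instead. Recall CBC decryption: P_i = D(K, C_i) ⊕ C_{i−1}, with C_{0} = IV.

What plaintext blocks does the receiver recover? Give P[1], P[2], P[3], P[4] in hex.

Only C[2] changed, to 0x03. In CBC, a change in C_i garbles P_i and flips the same bit in P_{i+1}. Decrypting the received ciphertext:
P[1]: D(K, 0x7E) = 0x4A; 0x4A ⊕ 0xA5 = 0xEF.
P[2]: D(K, 0x03) = 0xCF; 0xCF ⊕ 0x7E = 0xB1.
P[3]: D(K, 0xEE) = 0xBA; 0xBA ⊕ 0x03 = 0xB9.
P[4]: D(K, 0xEA) = 0xB6; 0xB6 ⊕ 0xEE = 0x58.
Blocks that differ from the original plaintext: P[2], P[3].

P[1] = 0xEF, P[2] = 0xB1, P[3] = 0xB9, P[4] = 0x58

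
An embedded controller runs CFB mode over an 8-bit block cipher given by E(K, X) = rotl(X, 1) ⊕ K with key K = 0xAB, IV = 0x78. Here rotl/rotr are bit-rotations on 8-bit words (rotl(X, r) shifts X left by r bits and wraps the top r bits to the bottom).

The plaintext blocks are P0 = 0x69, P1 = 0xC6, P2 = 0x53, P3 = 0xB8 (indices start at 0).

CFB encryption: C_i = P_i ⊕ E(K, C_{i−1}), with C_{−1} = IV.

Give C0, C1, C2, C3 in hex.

C0 = 0x32, C1 = 0x09, C2 = 0xEA, C3 = 0xC6

C0: E(K, 0x78) = 0x5B; 0x69 ⊕ 0x5B = 0x32.
C1: E(K, 0x32) = 0xCF; 0xC6 ⊕ 0xCF = 0x09.
C2: E(K, 0x09) = 0xB9; 0x53 ⊕ 0xB9 = 0xEA.
C3: E(K, 0xEA) = 0x7E; 0xB8 ⊕ 0x7E = 0xC6.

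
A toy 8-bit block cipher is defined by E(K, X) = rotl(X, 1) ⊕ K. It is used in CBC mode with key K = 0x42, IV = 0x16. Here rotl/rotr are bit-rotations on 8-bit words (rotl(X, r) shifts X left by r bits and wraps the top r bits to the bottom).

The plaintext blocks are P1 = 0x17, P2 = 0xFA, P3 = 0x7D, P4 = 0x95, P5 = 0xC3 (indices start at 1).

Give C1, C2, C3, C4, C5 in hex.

CBC encryption: C_i = E(K, P_i ⊕ C_{i−1}), with C_{0} = IV.
C1: P1 ⊕ 0x16 = 0x01; E(K, 0x01) = 0x40.
C2: P2 ⊕ 0x40 = 0xBA; E(K, 0xBA) = 0x37.
C3: P3 ⊕ 0x37 = 0x4A; E(K, 0x4A) = 0xD6.
C4: P4 ⊕ 0xD6 = 0x43; E(K, 0x43) = 0xC4.
C5: P5 ⊕ 0xC4 = 0x07; E(K, 0x07) = 0x4C.

C1 = 0x40, C2 = 0x37, C3 = 0xD6, C4 = 0xC4, C5 = 0x4C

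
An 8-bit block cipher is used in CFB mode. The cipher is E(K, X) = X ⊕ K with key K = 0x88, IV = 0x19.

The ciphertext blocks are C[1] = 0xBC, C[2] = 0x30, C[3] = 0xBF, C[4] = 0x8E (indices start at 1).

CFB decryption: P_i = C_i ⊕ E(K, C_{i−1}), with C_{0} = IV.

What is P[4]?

P[4] = 0xB9

P[4]: E(K, 0xBF) = 0x37; 0x8E ⊕ 0x37 = 0xB9.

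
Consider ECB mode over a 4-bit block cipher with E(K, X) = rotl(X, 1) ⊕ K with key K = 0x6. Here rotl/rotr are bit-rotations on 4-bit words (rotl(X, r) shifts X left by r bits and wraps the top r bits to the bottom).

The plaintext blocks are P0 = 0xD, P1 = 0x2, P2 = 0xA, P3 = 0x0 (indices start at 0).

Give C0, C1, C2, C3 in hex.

ECB encryption: C_i = E(K, P_i).
C0: E(K, 0xD) = 0xD.
C1: E(K, 0x2) = 0x2.
C2: E(K, 0xA) = 0x3.
C3: E(K, 0x0) = 0x6.

C0 = 0xD, C1 = 0x2, C2 = 0x3, C3 = 0x6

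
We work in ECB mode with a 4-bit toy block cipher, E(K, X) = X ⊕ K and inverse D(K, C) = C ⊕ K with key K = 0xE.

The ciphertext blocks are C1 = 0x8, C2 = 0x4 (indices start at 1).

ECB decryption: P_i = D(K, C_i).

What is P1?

P1 = 0x6

P1: D(K, 0x8) = 0x6.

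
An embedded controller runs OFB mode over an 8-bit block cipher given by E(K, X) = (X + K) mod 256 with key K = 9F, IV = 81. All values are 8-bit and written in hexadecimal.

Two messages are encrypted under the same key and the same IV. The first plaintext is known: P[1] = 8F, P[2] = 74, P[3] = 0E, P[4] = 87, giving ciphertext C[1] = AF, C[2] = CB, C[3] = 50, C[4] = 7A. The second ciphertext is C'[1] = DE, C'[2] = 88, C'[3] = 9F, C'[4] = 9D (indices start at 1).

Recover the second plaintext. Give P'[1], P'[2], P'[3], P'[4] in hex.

In OFB with a reused IV, both messages share the same keystream S_i, so C_i ⊕ C'_i = P_i ⊕ P'_i and thus P'_i = P_i ⊕ C_i ⊕ C'_i.
P'[1]: 8F ⊕ AF ⊕ DE = FE.
P'[2]: 74 ⊕ CB ⊕ 88 = 37.
P'[3]: 0E ⊕ 50 ⊕ 9F = C1.
P'[4]: 87 ⊕ 7A ⊕ 9D = 60.

P'[1] = FE, P'[2] = 37, P'[3] = C1, P'[4] = 60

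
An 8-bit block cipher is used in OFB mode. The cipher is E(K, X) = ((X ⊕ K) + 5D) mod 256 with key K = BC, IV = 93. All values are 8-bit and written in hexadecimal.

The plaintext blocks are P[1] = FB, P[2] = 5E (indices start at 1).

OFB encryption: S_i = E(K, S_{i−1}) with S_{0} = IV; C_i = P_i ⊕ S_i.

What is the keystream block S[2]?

C[1]: S = E(K, 93) = 8C; FB ⊕ 8C = 77.
C[2]: S = E(K, 8C) = 8D; 5E ⊕ 8D = D3.
So S[2] = 8D.

8D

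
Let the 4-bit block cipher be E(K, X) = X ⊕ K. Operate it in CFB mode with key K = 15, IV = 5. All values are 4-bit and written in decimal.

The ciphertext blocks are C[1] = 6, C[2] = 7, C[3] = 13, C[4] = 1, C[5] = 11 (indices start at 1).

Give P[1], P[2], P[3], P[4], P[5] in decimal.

CFB decryption: P_i = C_i ⊕ E(K, C_{i−1}), with C_{0} = IV.
P[1]: E(K, 5) = 10; 6 ⊕ 10 = 12.
P[2]: E(K, 6) = 9; 7 ⊕ 9 = 14.
P[3]: E(K, 7) = 8; 13 ⊕ 8 = 5.
P[4]: E(K, 13) = 2; 1 ⊕ 2 = 3.
P[5]: E(K, 1) = 14; 11 ⊕ 14 = 5.

P[1] = 12, P[2] = 14, P[3] = 5, P[4] = 3, P[5] = 5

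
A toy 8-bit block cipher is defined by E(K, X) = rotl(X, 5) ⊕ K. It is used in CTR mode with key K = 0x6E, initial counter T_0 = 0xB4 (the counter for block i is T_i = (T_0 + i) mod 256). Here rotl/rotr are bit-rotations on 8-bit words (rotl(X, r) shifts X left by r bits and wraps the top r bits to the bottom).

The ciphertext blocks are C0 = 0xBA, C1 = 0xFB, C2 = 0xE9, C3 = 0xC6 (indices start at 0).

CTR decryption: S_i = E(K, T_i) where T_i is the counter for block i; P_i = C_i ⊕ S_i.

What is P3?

P3 = 0x5E

P3: T = 0xB7, S = E(K, T) = 0x98; 0xC6 ⊕ 0x98 = 0x5E.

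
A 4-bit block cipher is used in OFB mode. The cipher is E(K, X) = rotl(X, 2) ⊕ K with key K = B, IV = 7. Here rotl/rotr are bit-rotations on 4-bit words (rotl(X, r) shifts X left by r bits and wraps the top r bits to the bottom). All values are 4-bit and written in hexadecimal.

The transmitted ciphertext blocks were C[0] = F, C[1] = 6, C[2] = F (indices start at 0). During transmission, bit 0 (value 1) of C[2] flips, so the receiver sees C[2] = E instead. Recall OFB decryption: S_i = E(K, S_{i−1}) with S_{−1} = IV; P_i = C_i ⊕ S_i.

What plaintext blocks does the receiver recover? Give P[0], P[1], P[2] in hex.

Only C[2] changed, to E. In OFB, a change in C_i flips the same bit in P_i only; the keystream is unaffected. Decrypting the received ciphertext:
P[0]: S = E(K, 7) = 6; F ⊕ 6 = 9.
P[1]: S = E(K, 6) = 2; 6 ⊕ 2 = 4.
P[2]: S = E(K, 2) = 3; E ⊕ 3 = D.
Blocks that differ from the original plaintext: P[2].

P[0] = 9, P[1] = 4, P[2] = D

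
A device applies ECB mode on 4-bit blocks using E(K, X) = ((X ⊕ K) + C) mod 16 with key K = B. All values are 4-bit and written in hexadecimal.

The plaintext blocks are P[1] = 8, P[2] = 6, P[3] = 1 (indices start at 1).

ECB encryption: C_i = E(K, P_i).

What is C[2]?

C[2]: E(K, 6) = 9.

C[2] = 9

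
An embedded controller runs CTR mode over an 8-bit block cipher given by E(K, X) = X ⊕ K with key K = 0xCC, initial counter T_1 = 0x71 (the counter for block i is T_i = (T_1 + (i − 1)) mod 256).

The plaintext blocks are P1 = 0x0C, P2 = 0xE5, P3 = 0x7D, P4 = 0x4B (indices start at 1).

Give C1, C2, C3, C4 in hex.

CTR encryption: S_i = E(K, T_i) where T_i is the counter for block i; C_i = P_i ⊕ S_i.
C1: T = 0x71, S = E(K, T) = 0xBD; 0x0C ⊕ 0xBD = 0xB1.
C2: T = 0x72, S = E(K, T) = 0xBE; 0xE5 ⊕ 0xBE = 0x5B.
C3: T = 0x73, S = E(K, T) = 0xBF; 0x7D ⊕ 0xBF = 0xC2.
C4: T = 0x74, S = E(K, T) = 0xB8; 0x4B ⊕ 0xB8 = 0xF3.

C1 = 0xB1, C2 = 0x5B, C3 = 0xC2, C4 = 0xF3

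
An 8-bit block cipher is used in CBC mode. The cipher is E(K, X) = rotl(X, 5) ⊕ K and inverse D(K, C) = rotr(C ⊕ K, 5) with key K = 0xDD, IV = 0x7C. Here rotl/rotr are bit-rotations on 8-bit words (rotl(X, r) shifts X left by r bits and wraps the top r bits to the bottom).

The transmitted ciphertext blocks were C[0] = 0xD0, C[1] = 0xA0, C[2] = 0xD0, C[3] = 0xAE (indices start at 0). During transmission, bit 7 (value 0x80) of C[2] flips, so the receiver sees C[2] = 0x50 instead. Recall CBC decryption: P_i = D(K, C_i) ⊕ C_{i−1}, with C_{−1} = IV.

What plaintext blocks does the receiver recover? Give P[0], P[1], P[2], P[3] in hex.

P[0] = 0x14, P[1] = 0x3B, P[2] = 0xCC, P[3] = 0xCB

Only C[2] changed, to 0x50. In CBC, a change in C_i garbles P_i and flips the same bit in P_{i+1}. Decrypting the received ciphertext:
P[0]: D(K, 0xD0) = 0x68; 0x68 ⊕ 0x7C = 0x14.
P[1]: D(K, 0xA0) = 0xEB; 0xEB ⊕ 0xD0 = 0x3B.
P[2]: D(K, 0x50) = 0x6C; 0x6C ⊕ 0xA0 = 0xCC.
P[3]: D(K, 0xAE) = 0x9B; 0x9B ⊕ 0x50 = 0xCB.
Blocks that differ from the original plaintext: P[2], P[3].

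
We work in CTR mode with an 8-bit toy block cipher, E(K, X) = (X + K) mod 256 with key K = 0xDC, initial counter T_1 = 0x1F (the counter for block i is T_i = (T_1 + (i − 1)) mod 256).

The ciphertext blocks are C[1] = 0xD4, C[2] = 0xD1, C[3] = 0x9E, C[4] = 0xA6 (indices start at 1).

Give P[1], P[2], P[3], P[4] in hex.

P[1] = 0x2F, P[2] = 0x2D, P[3] = 0x63, P[4] = 0x58

CTR decryption: S_i = E(K, T_i) where T_i is the counter for block i; P_i = C_i ⊕ S_i.
P[1]: T = 0x1F, S = E(K, T) = 0xFB; 0xD4 ⊕ 0xFB = 0x2F.
P[2]: T = 0x20, S = E(K, T) = 0xFC; 0xD1 ⊕ 0xFC = 0x2D.
P[3]: T = 0x21, S = E(K, T) = 0xFD; 0x9E ⊕ 0xFD = 0x63.
P[4]: T = 0x22, S = E(K, T) = 0xFE; 0xA6 ⊕ 0xFE = 0x58.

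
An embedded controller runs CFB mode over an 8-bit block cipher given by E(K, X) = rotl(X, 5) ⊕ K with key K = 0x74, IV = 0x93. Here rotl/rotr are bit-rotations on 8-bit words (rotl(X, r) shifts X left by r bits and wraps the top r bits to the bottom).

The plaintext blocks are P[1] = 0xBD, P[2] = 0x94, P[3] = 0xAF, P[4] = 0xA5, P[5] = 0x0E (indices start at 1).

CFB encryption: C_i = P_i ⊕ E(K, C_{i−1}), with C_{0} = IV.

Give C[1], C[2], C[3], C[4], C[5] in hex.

C[1] = 0xBB, C[2] = 0x97, C[3] = 0x29, C[4] = 0xF4, C[5] = 0xE4

C[1]: E(K, 0x93) = 0x06; 0xBD ⊕ 0x06 = 0xBB.
C[2]: E(K, 0xBB) = 0x03; 0x94 ⊕ 0x03 = 0x97.
C[3]: E(K, 0x97) = 0x86; 0xAF ⊕ 0x86 = 0x29.
C[4]: E(K, 0x29) = 0x51; 0xA5 ⊕ 0x51 = 0xF4.
C[5]: E(K, 0xF4) = 0xEA; 0x0E ⊕ 0xEA = 0xE4.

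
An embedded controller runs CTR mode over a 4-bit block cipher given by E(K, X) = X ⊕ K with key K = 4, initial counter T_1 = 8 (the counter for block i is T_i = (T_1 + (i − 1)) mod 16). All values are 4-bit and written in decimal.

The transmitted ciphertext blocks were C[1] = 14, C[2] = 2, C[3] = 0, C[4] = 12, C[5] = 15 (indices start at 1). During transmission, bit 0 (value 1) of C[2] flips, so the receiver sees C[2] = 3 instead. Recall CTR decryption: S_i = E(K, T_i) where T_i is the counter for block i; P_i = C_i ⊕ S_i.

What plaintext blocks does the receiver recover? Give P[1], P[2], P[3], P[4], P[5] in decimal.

P[1] = 2, P[2] = 14, P[3] = 14, P[4] = 3, P[5] = 7

Only C[2] changed, to 3. In CTR, a change in C_i flips the same bit in P_i only; the keystream is unaffected. Decrypting the received ciphertext:
P[1]: T = 8, S = E(K, T) = 12; 14 ⊕ 12 = 2.
P[2]: T = 9, S = E(K, T) = 13; 3 ⊕ 13 = 14.
P[3]: T = 10, S = E(K, T) = 14; 0 ⊕ 14 = 14.
P[4]: T = 11, S = E(K, T) = 15; 12 ⊕ 15 = 3.
P[5]: T = 12, S = E(K, T) = 8; 15 ⊕ 8 = 7.
Blocks that differ from the original plaintext: P[2].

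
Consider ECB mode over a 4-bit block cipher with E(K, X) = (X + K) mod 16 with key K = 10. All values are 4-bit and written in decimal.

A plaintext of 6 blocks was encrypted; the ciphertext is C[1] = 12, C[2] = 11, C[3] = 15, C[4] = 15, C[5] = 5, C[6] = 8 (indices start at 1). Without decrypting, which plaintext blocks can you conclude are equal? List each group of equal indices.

ECB encrypts each block independently with the same key, so equal ciphertext blocks imply equal plaintext blocks.
C[3] = C[4] = 15, so P[3] = P[4].

P[3] = P[4]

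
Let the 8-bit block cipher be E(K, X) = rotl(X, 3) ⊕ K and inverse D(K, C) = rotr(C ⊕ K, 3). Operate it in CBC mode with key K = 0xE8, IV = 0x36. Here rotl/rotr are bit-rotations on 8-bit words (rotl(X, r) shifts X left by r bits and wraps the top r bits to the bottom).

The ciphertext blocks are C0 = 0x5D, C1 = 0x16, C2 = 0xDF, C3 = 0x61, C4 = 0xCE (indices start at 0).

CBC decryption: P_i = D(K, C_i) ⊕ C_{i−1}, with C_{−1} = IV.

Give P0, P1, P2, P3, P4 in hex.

P0: D(K, 0x5D) = 0xB6; 0xB6 ⊕ 0x36 = 0x80.
P1: D(K, 0x16) = 0xDF; 0xDF ⊕ 0x5D = 0x82.
P2: D(K, 0xDF) = 0xE6; 0xE6 ⊕ 0x16 = 0xF0.
P3: D(K, 0x61) = 0x31; 0x31 ⊕ 0xDF = 0xEE.
P4: D(K, 0xCE) = 0xC4; 0xC4 ⊕ 0x61 = 0xA5.

P0 = 0x80, P1 = 0x82, P2 = 0xF0, P3 = 0xEE, P4 = 0xA5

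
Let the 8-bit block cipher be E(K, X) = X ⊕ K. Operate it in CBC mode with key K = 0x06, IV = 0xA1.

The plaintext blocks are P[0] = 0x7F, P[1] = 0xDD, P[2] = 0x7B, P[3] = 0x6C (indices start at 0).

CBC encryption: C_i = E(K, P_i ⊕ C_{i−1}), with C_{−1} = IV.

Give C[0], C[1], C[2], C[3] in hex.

C[0]: P[0] ⊕ 0xA1 = 0xDE; E(K, 0xDE) = 0xD8.
C[1]: P[1] ⊕ 0xD8 = 0x05; E(K, 0x05) = 0x03.
C[2]: P[2] ⊕ 0x03 = 0x78; E(K, 0x78) = 0x7E.
C[3]: P[3] ⊕ 0x7E = 0x12; E(K, 0x12) = 0x14.

C[0] = 0xD8, C[1] = 0x03, C[2] = 0x7E, C[3] = 0x14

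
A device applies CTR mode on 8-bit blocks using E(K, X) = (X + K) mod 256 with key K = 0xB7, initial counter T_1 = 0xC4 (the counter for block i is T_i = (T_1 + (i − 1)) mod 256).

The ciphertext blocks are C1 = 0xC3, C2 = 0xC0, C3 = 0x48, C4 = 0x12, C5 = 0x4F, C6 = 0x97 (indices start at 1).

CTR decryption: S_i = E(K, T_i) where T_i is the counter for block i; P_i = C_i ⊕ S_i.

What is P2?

P2: T = 0xC5, S = E(K, T) = 0x7C; 0xC0 ⊕ 0x7C = 0xBC.

P2 = 0xBC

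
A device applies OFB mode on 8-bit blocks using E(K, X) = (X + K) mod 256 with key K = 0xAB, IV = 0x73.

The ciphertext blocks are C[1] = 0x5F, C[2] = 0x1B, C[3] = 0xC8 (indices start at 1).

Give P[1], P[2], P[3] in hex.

OFB decryption: S_i = E(K, S_{i−1}) with S_{0} = IV; P_i = C_i ⊕ S_i.
P[1]: S = E(K, 0x73) = 0x1E; 0x5F ⊕ 0x1E = 0x41.
P[2]: S = E(K, 0x1E) = 0xC9; 0x1B ⊕ 0xC9 = 0xD2.
P[3]: S = E(K, 0xC9) = 0x74; 0xC8 ⊕ 0x74 = 0xBC.

P[1] = 0x41, P[2] = 0xD2, P[3] = 0xBC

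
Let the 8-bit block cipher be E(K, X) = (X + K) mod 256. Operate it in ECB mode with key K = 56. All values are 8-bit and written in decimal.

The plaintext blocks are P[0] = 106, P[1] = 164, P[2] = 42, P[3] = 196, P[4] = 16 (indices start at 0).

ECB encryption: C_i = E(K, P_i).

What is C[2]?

C[2] = 98

C[2]: E(K, 42) = 98.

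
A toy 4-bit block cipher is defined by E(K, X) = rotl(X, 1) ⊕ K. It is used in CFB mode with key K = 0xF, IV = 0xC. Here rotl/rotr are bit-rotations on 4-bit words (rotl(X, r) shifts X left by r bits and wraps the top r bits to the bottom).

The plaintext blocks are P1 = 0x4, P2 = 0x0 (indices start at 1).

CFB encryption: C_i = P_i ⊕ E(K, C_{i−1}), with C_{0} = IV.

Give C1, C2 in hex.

C1: E(K, 0xC) = 0x6; 0x4 ⊕ 0x6 = 0x2.
C2: E(K, 0x2) = 0xB; 0x0 ⊕ 0xB = 0xB.

C1 = 0x2, C2 = 0xB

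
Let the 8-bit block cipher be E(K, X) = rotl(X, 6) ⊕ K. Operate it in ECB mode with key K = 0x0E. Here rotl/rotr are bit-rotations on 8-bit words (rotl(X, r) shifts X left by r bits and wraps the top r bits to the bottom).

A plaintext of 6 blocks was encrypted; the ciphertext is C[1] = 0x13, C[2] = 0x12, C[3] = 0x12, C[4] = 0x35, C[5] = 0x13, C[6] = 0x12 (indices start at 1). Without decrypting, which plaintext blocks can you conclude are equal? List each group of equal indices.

P[1] = P[5]; P[2] = P[3] = P[6]

ECB encrypts each block independently with the same key, so equal ciphertext blocks imply equal plaintext blocks.
C[1] = C[5] = 0x13, so P[1] = P[5].
C[2] = C[3] = C[6] = 0x12, so P[2] = P[3] = P[6].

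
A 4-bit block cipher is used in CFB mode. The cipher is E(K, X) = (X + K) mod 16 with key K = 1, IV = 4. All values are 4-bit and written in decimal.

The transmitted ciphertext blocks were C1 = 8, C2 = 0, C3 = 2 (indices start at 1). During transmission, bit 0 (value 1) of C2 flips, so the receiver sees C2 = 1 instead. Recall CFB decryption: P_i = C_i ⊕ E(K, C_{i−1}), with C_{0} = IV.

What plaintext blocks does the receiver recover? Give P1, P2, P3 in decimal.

Only C2 changed, to 1. In CFB, a change in C_i flips the same bit in P_i and garbles P_{i+1}. Decrypting the received ciphertext:
P1: E(K, 4) = 5; 8 ⊕ 5 = 13.
P2: E(K, 8) = 9; 1 ⊕ 9 = 8.
P3: E(K, 1) = 2; 2 ⊕ 2 = 0.
Blocks that differ from the original plaintext: P2, P3.

P1 = 13, P2 = 8, P3 = 0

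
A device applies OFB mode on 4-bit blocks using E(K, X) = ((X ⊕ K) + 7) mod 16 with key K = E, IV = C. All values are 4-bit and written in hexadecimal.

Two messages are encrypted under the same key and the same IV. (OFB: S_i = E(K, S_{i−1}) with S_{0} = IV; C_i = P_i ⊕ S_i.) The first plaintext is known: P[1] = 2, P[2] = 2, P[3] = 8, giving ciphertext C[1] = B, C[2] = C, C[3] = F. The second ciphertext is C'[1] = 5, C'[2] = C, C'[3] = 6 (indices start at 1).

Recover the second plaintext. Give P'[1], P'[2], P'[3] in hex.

In OFB with a reused IV, both messages share the same keystream S_i, so C_i ⊕ C'_i = P_i ⊕ P'_i and thus P'_i = P_i ⊕ C_i ⊕ C'_i.
P'[1]: 2 ⊕ B ⊕ 5 = C.
P'[2]: 2 ⊕ C ⊕ C = 2.
P'[3]: 8 ⊕ F ⊕ 6 = 1.

P'[1] = C, P'[2] = 2, P'[3] = 1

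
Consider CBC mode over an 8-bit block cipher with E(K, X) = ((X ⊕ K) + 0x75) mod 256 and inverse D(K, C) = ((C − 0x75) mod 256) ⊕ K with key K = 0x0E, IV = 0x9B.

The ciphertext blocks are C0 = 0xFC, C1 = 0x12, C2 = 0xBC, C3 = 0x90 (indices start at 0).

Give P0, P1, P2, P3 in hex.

CBC decryption: P_i = D(K, C_i) ⊕ C_{i−1}, with C_{−1} = IV.
P0: D(K, 0xFC) = 0x89; 0x89 ⊕ 0x9B = 0x12.
P1: D(K, 0x12) = 0x93; 0x93 ⊕ 0xFC = 0x6F.
P2: D(K, 0xBC) = 0x49; 0x49 ⊕ 0x12 = 0x5B.
P3: D(K, 0x90) = 0x15; 0x15 ⊕ 0xBC = 0xA9.

P0 = 0x12, P1 = 0x6F, P2 = 0x5B, P3 = 0xA9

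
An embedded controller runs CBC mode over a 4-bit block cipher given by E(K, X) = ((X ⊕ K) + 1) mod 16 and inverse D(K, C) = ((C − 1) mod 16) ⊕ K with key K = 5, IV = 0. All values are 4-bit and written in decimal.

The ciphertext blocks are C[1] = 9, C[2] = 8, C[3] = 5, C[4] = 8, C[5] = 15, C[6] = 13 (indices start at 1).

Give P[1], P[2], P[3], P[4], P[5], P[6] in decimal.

P[1] = 13, P[2] = 11, P[3] = 9, P[4] = 7, P[5] = 3, P[6] = 6

CBC decryption: P_i = D(K, C_i) ⊕ C_{i−1}, with C_{0} = IV.
P[1]: D(K, 9) = 13; 13 ⊕ 0 = 13.
P[2]: D(K, 8) = 2; 2 ⊕ 9 = 11.
P[3]: D(K, 5) = 1; 1 ⊕ 8 = 9.
P[4]: D(K, 8) = 2; 2 ⊕ 5 = 7.
P[5]: D(K, 15) = 11; 11 ⊕ 8 = 3.
P[6]: D(K, 13) = 9; 9 ⊕ 15 = 6.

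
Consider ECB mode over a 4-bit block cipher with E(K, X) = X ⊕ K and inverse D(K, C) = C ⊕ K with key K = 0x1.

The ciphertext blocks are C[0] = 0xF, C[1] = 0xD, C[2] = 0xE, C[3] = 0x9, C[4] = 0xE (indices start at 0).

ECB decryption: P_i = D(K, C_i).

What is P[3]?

P[3]: D(K, 0x9) = 0x8.

P[3] = 0x8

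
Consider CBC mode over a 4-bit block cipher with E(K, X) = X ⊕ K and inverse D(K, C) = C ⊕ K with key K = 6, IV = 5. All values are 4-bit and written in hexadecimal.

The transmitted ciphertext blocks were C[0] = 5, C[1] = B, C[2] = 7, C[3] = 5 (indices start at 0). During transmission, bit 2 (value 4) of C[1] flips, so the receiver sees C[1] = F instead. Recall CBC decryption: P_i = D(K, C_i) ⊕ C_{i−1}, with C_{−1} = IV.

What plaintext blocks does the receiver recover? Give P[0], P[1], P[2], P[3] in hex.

P[0] = 6, P[1] = C, P[2] = E, P[3] = 4

Only C[1] changed, to F. In CBC, a change in C_i garbles P_i and flips the same bit in P_{i+1}. Decrypting the received ciphertext:
P[0]: D(K, 5) = 3; 3 ⊕ 5 = 6.
P[1]: D(K, F) = 9; 9 ⊕ 5 = C.
P[2]: D(K, 7) = 1; 1 ⊕ F = E.
P[3]: D(K, 5) = 3; 3 ⊕ 7 = 4.
Blocks that differ from the original plaintext: P[1], P[2].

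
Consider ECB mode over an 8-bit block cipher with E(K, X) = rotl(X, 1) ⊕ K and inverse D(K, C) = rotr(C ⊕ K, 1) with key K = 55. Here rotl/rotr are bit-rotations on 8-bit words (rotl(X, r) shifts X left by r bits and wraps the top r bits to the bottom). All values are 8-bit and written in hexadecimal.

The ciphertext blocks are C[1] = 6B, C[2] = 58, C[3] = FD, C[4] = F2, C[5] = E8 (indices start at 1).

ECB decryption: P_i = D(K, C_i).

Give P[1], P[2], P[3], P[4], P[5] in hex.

P[1] = 1F, P[2] = 86, P[3] = 54, P[4] = D3, P[5] = DE

P[1]: D(K, 6B) = 1F.
P[2]: D(K, 58) = 86.
P[3]: D(K, FD) = 54.
P[4]: D(K, F2) = D3.
P[5]: D(K, E8) = DE.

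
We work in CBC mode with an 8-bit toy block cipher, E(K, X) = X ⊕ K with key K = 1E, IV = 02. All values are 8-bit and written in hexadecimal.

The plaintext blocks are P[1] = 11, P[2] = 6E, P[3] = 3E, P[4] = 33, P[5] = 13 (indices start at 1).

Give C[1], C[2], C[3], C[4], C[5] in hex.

CBC encryption: C_i = E(K, P_i ⊕ C_{i−1}), with C_{0} = IV.
C[1]: P[1] ⊕ 02 = 13; E(K, 13) = 0D.
C[2]: P[2] ⊕ 0D = 63; E(K, 63) = 7D.
C[3]: P[3] ⊕ 7D = 43; E(K, 43) = 5D.
C[4]: P[4] ⊕ 5D = 6E; E(K, 6E) = 70.
C[5]: P[5] ⊕ 70 = 63; E(K, 63) = 7D.

C[1] = 0D, C[2] = 7D, C[3] = 5D, C[4] = 70, C[5] = 7D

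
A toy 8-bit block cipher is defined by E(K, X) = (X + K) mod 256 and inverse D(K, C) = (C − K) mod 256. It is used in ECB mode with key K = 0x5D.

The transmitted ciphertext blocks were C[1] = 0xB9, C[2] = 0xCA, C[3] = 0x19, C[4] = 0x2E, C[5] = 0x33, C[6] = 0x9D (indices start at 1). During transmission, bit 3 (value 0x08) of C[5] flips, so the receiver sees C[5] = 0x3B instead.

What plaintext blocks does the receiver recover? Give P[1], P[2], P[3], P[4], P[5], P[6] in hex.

ECB decryption: P_i = D(K, C_i).
Only C[5] changed, to 0x3B. In ECB, a change in C_i affects only P_i. Decrypting the received ciphertext:
P[1]: D(K, 0xB9) = 0x5C.
P[2]: D(K, 0xCA) = 0x6D.
P[3]: D(K, 0x19) = 0xBC.
P[4]: D(K, 0x2E) = 0xD1.
P[5]: D(K, 0x3B) = 0xDE.
P[6]: D(K, 0x9D) = 0x40.
Blocks that differ from the original plaintext: P[5].

P[1] = 0x5C, P[2] = 0x6D, P[3] = 0xBC, P[4] = 0xD1, P[5] = 0xDE, P[6] = 0x40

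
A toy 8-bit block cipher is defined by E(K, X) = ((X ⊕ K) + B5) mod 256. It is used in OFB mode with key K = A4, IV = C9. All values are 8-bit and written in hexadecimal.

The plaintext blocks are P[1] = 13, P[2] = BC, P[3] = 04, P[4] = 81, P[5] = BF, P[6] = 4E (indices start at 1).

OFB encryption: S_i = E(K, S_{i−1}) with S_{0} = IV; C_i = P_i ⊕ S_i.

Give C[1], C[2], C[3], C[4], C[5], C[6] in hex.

C[1]: S = E(K, C9) = 22; 13 ⊕ 22 = 31.
C[2]: S = E(K, 22) = 3B; BC ⊕ 3B = 87.
C[3]: S = E(K, 3B) = 54; 04 ⊕ 54 = 50.
C[4]: S = E(K, 54) = A5; 81 ⊕ A5 = 24.
C[5]: S = E(K, A5) = B6; BF ⊕ B6 = 09.
C[6]: S = E(K, B6) = C7; 4E ⊕ C7 = 89.

C[1] = 31, C[2] = 87, C[3] = 50, C[4] = 24, C[5] = 09, C[6] = 89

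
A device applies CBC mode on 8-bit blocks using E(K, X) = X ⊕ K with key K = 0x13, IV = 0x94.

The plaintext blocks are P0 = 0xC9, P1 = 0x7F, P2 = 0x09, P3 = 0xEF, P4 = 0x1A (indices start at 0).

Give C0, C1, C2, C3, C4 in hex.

C0 = 0x4E, C1 = 0x22, C2 = 0x38, C3 = 0xC4, C4 = 0xCD

CBC encryption: C_i = E(K, P_i ⊕ C_{i−1}), with C_{−1} = IV.
C0: P0 ⊕ 0x94 = 0x5D; E(K, 0x5D) = 0x4E.
C1: P1 ⊕ 0x4E = 0x31; E(K, 0x31) = 0x22.
C2: P2 ⊕ 0x22 = 0x2B; E(K, 0x2B) = 0x38.
C3: P3 ⊕ 0x38 = 0xD7; E(K, 0xD7) = 0xC4.
C4: P4 ⊕ 0xC4 = 0xDE; E(K, 0xDE) = 0xCD.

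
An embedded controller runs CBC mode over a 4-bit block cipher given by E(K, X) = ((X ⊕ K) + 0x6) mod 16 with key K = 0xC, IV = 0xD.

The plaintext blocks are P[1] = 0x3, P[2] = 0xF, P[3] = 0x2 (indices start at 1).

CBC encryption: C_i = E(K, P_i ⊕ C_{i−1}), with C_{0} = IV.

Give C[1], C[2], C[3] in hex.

C[1] = 0x8, C[2] = 0x1, C[3] = 0x5

C[1]: P[1] ⊕ 0xD = 0xE; E(K, 0xE) = 0x8.
C[2]: P[2] ⊕ 0x8 = 0x7; E(K, 0x7) = 0x1.
C[3]: P[3] ⊕ 0x1 = 0x3; E(K, 0x3) = 0x5.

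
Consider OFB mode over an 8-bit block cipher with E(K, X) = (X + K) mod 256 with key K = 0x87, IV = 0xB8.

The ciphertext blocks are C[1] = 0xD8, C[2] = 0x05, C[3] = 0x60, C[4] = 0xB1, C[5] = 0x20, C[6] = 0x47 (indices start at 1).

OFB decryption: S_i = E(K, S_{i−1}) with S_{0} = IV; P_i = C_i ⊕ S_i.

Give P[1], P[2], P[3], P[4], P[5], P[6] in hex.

P[1] = 0xE7, P[2] = 0xC3, P[3] = 0x2D, P[4] = 0x65, P[5] = 0x7B, P[6] = 0xA5

P[1]: S = E(K, 0xB8) = 0x3F; 0xD8 ⊕ 0x3F = 0xE7.
P[2]: S = E(K, 0x3F) = 0xC6; 0x05 ⊕ 0xC6 = 0xC3.
P[3]: S = E(K, 0xC6) = 0x4D; 0x60 ⊕ 0x4D = 0x2D.
P[4]: S = E(K, 0x4D) = 0xD4; 0xB1 ⊕ 0xD4 = 0x65.
P[5]: S = E(K, 0xD4) = 0x5B; 0x20 ⊕ 0x5B = 0x7B.
P[6]: S = E(K, 0x5B) = 0xE2; 0x47 ⊕ 0xE2 = 0xA5.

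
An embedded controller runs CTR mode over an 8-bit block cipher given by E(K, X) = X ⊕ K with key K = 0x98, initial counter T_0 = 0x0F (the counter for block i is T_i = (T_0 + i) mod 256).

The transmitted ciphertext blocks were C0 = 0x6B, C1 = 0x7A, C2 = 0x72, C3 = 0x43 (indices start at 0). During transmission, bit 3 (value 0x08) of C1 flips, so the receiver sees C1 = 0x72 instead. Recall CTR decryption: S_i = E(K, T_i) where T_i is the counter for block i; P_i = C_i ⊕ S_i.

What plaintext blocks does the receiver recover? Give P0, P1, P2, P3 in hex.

Only C1 changed, to 0x72. In CTR, a change in C_i flips the same bit in P_i only; the keystream is unaffected. Decrypting the received ciphertext:
P0: T = 0x0F, S = E(K, T) = 0x97; 0x6B ⊕ 0x97 = 0xFC.
P1: T = 0x10, S = E(K, T) = 0x88; 0x72 ⊕ 0x88 = 0xFA.
P2: T = 0x11, S = E(K, T) = 0x89; 0x72 ⊕ 0x89 = 0xFB.
P3: T = 0x12, S = E(K, T) = 0x8A; 0x43 ⊕ 0x8A = 0xC9.
Blocks that differ from the original plaintext: P1.

P0 = 0xFC, P1 = 0xFA, P2 = 0xFB, P3 = 0xC9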